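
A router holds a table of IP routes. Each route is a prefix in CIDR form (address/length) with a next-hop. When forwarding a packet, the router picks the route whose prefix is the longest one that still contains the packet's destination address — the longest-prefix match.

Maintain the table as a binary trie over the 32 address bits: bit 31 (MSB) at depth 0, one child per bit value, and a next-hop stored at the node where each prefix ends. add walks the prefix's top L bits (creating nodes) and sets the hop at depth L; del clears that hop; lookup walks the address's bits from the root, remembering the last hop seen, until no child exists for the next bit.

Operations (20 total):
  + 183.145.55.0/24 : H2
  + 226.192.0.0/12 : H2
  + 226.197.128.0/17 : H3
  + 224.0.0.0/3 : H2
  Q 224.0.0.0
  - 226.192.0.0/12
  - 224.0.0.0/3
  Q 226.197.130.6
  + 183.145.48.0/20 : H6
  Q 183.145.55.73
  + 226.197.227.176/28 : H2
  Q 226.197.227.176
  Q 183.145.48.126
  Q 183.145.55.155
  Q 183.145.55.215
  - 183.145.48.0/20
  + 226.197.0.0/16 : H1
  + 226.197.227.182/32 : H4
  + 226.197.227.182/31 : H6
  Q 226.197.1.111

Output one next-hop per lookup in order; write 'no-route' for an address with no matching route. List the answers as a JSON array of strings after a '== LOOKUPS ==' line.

Apply in order:
  add 183.145.55.0/24 -> H2 at depth 24
  add 226.192.0.0/12 -> H2 at depth 12
  add 226.197.128.0/17 -> H3 at depth 17
  add 224.0.0.0/3 -> H2 at depth 3
  Q 224.0.0.0: descend 111000 ; hops seen [H2] ; pick H2
  del 226.192.0.0/12 (clear depth 12)
  del 224.0.0.0/3 (clear depth 3)
  Q 226.197.130.6: descend 11100010110001011 ; hops seen [H3] ; pick H3
  add 183.145.48.0/20 -> H6 at depth 20
  Q 183.145.55.73: descend 101101111001000100110111 ; hops seen [H6,H2] ; pick H2
  add 226.197.227.176/28 -> H2 at depth 28
  Q 226.197.227.176: descend 1110001011000101111000111011 ; hops seen [H3,H2] ; pick H2
  Q 183.145.48.126: descend 101101111001000100110 ; hops seen [H6] ; pick H6
  Q 183.145.55.155: descend 101101111001000100110111 ; hops seen [H6,H2] ; pick H2
  Q 183.145.55.215: descend 101101111001000100110111 ; hops seen [H6,H2] ; pick H2
  del 183.145.48.0/20 (clear depth 20)
  add 226.197.0.0/16 -> H1 at depth 16
  add 226.197.227.182/32 -> H4 at depth 32
  add 226.197.227.182/31 -> H6 at depth 31
  Q 226.197.1.111: descend 1110001011000101 ; hops seen [H1] ; pick H1

== LOOKUPS ==
["H2","H3","H2","H2","H6","H2","H2","H1"]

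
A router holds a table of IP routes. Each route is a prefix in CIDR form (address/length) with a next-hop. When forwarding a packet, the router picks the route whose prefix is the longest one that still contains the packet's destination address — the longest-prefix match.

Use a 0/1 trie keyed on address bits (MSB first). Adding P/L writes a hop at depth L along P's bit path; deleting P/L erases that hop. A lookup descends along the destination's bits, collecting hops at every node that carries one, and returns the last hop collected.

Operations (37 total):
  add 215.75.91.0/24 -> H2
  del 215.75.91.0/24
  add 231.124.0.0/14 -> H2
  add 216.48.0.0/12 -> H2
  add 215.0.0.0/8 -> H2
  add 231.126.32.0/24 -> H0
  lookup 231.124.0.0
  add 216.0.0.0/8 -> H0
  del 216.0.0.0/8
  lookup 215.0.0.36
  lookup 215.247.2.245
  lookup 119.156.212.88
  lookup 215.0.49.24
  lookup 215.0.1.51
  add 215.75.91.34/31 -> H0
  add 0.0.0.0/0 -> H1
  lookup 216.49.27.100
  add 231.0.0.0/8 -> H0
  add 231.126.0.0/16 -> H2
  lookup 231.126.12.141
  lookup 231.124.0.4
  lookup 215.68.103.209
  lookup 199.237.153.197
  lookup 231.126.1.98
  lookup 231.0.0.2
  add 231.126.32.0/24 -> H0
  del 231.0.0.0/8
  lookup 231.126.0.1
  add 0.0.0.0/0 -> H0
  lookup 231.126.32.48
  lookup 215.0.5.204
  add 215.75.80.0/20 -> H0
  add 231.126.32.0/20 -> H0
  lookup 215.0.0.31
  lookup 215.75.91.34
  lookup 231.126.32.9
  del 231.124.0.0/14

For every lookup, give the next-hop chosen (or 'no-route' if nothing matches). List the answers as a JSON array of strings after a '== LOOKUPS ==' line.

Apply in order:
  add 215.75.91.0/24 -> H2 at depth 24
  - 215.75.91.0/24 clear@24
  add 231.124.0.0/14 -> H2 at depth 14
  add 216.48.0.0/12 -> H2 at depth 12
  add 215.0.0.0/8 -> H2 at depth 8
  add 231.126.32.0/24 -> H0 at depth 24
  lookup 231.124.0.0: bits 11100111011111 walk d0:-→d1:-→d2:-→d3:-→d4:-→d5:-→d6:-→d7:-→d8:-→d9:-→d10:-→d11:-→d12:-→d13:-→d14:H2 -> H2
  add 216.0.0.0/8 -> H0 at depth 8
  - 216.0.0.0/8 clear@8
  lookup 215.0.0.36: bits 110101110 walk d0:-→d1:-→d2:-→d3:-→d4:-→d5:-→d6:-→d7:-→d8:H2→d9:- -> H2
  lookup 215.247.2.245: bits 11010111 walk d0:-→d1:-→d2:-→d3:-→d4:-→d5:-→d6:-→d7:-→d8:H2 -> H2
  lookup 119.156.212.88: bits ε walk d0:- -> no-route
  lookup 215.0.49.24: bits 110101110 walk d0:-→d1:-→d2:-→d3:-→d4:-→d5:-→d6:-→d7:-→d8:H2→d9:- -> H2
  lookup 215.0.1.51: bits 110101110 walk d0:-→d1:-→d2:-→d3:-→d4:-→d5:-→d6:-→d7:-→d8:H2→d9:- -> H2
  add 215.75.91.34/31 -> H0 at depth 31
  add 0.0.0.0/0 -> H1 at depth 0
  lookup 216.49.27.100: bits 110110000011 walk d0:H1→d1:-→d2:-→d3:-→d4:-→d5:-→d6:-→d7:-→d8:-→d9:-→d10:-→d11:-→d12:H2 -> H2
  add 231.0.0.0/8 -> H0 at depth 8
  add 231.126.0.0/16 -> H2 at depth 16
  lookup 231.126.12.141: bits 111001110111111000 walk d0:H1→d1:-→d2:-→d3:-→d4:-→d5:-→d6:-→d7:-→d8:H0→d9:-→d10:-→d11:-→d12:-→d13:-→d14:H2→d15:-→d16:H2→d17:-→d18:- -> H2
  lookup 231.124.0.4: bits 11100111011111 walk d0:H1→d1:-→d2:-→d3:-→d4:-→d5:-→d6:-→d7:-→d8:H0→d9:-→d10:-→d11:-→d12:-→d13:-→d14:H2 -> H2
  lookup 215.68.103.209: bits 110101110100 walk d0:H1→d1:-→d2:-→d3:-→d4:-→d5:-→d6:-→d7:-→d8:H2→d9:-→d10:-→d11:-→d12:- -> H2
  lookup 199.237.153.197: bits 110 walk d0:H1→d1:-→d2:-→d3:- -> H1
  lookup 231.126.1.98: bits 111001110111111000 walk d0:H1→d1:-→d2:-→d3:-→d4:-→d5:-→d6:-→d7:-→d8:H0→d9:-→d10:-→d11:-→d12:-→d13:-→d14:H2→d15:-→d16:H2→d17:-→d18:- -> H2
  lookup 231.0.0.2: bits 111001110 walk d0:H1→d1:-→d2:-→d3:-→d4:-→d5:-→d6:-→d7:-→d8:H0→d9:- -> H0
  add 231.126.32.0/24 -> H0 at depth 24
  - 231.0.0.0/8 clear@8
  lookup 231.126.0.1: bits 111001110111111000 walk d0:H1→d1:-→d2:-→d3:-→d4:-→d5:-→d6:-→d7:-→d8:-→d9:-→d10:-→d11:-→d12:-→d13:-→d14:H2→d15:-→d16:H2→d17:-→d18:- -> H2
  add 0.0.0.0/0 -> H0 at depth 0
  lookup 231.126.32.48: bits 111001110111111000100000 walk d0:H0→d1:-→d2:-→d3:-→d4:-→d5:-→d6:-→d7:-→d8:-→d9:-→d10:-→d11:-→d12:-→d13:-→d14:H2→d15:-→d16:H2→d17:-→d18:-→d19:-→d20:-→d21:-→d22:-→d23:-→d24:H0 -> H0
  lookup 215.0.5.204: bits 110101110 walk d0:H0→d1:-→d2:-→d3:-→d4:-→d5:-→d6:-→d7:-→d8:H2→d9:- -> H2
  add 215.75.80.0/20 -> H0 at depth 20
  add 231.126.32.0/20 -> H0 at depth 20
  lookup 215.0.0.31: bits 110101110 walk d0:H0→d1:-→d2:-→d3:-→d4:-→d5:-→d6:-→d7:-→d8:H2→d9:- -> H2
  lookup 215.75.91.34: bits 1101011101001011010110110010001 walk d0:H0→d1:-→d2:-→d3:-→d4:-→d5:-→d6:-→d7:-→d8:H2→d9:-→d10:-→d11:-→d12:-→d13:-→d14:-→d15:-→d16:-→d17:-→d18:-→d19:-→d20:H0→d21:-→d22:-→d23:-→d24:-→d25:-→d26:-→d27:-→d28:-→d29:-→d30:-→d31:H0 -> H0
  lookup 231.126.32.9: bits 111001110111111000100000 walk d0:H0→d1:-→d2:-→d3:-→d4:-→d5:-→d6:-→d7:-→d8:-→d9:-→d10:-→d11:-→d12:-→d13:-→d14:H2→d15:-→d16:H2→d17:-→d18:-→d19:-→d20:H0→d21:-→d22:-→d23:-→d24:H0 -> H0
  - 231.124.0.0/14 clear@14

== LOOKUPS ==
["H2","H2","H2","no-route","H2","H2","H2","H2","H2","H2","H1","H2","H0","H2","H0","H2","H2","H0","H0"]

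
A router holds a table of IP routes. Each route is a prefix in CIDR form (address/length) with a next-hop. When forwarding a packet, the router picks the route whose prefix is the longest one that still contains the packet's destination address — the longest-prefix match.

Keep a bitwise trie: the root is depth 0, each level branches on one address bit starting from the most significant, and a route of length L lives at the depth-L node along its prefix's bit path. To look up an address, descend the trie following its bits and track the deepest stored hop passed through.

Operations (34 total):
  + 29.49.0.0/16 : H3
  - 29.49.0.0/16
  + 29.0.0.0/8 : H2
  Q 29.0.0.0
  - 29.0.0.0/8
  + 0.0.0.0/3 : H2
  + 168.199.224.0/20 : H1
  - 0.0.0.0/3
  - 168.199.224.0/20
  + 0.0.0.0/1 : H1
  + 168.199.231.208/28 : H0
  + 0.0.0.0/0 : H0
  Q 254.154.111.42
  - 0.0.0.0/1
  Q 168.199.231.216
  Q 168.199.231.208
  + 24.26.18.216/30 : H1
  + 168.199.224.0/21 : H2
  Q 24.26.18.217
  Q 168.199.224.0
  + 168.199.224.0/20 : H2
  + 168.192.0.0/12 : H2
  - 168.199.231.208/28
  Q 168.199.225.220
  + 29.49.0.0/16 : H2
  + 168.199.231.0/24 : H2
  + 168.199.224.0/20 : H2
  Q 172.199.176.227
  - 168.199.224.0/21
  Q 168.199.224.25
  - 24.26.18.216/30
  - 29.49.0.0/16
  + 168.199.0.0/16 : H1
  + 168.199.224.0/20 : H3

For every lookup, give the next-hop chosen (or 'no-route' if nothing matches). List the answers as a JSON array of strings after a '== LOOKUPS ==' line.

Process each operation:
  add 29.49.0.0/16 -> H3 at depth 16
  - 29.49.0.0/16 clear@16
  add 29.0.0.0/8 -> H2 at depth 8
  lookup 29.0.0.0: bits 0001110100 walk d0:-→d1:-→d2:-→d3:-→d4:-→d5:-→d6:-→d7:-→d8:H2→d9:-→d10:- -> H2
  - 29.0.0.0/8 clear@8
  add 0.0.0.0/3 -> H2 at depth 3
  add 168.199.224.0/20 -> H1 at depth 20
  - 0.0.0.0/3 clear@3
  - 168.199.224.0/20 clear@20
  add 0.0.0.0/1 -> H1 at depth 1
  add 168.199.231.208/28 -> H0 at depth 28
  add 0.0.0.0/0 -> H0 at depth 0
  lookup 254.154.111.42: bits 1 walk d0:H0→d1:- -> H0
  - 0.0.0.0/1 clear@1
  lookup 168.199.231.216: bits 1010100011000111111001111101 walk d0:H0→d1:-→d2:-→d3:-→d4:-→d5:-→d6:-→d7:-→d8:-→d9:-→d10:-→d11:-→d12:-→d13:-→d14:-→d15:-→d16:-→d17:-→d18:-→d19:-→d20:-→d21:-→d22:-→d23:-→d24:-→d25:-→d26:-→d27:-→d28:H0 -> H0
  lookup 168.199.231.208: bits 1010100011000111111001111101 walk d0:H0→d1:-→d2:-→d3:-→d4:-→d5:-→d6:-→d7:-→d8:-→d9:-→d10:-→d11:-→d12:-→d13:-→d14:-→d15:-→d16:-→d17:-→d18:-→d19:-→d20:-→d21:-→d22:-→d23:-→d24:-→d25:-→d26:-→d27:-→d28:H0 -> H0
  add 24.26.18.216/30 -> H1 at depth 30
  add 168.199.224.0/21 -> H2 at depth 21
  lookup 24.26.18.217: bits 000110000001101000010010110110 walk d0:H0→d1:-→d2:-→d3:-→d4:-→d5:-→d6:-→d7:-→d8:-→d9:-→d10:-→d11:-→d12:-→d13:-→d14:-→d15:-→d16:-→d17:-→d18:-→d19:-→d20:-→d21:-→d22:-→d23:-→d24:-→d25:-→d26:-→d27:-→d28:-→d29:-→d30:H1 -> H1
  lookup 168.199.224.0: bits 101010001100011111100 walk d0:H0→d1:-→d2:-→d3:-→d4:-→d5:-→d6:-→d7:-→d8:-→d9:-→d10:-→d11:-→d12:-→d13:-→d14:-→d15:-→d16:-→d17:-→d18:-→d19:-→d20:-→d21:H2 -> H2
  add 168.199.224.0/20 -> H2 at depth 20
  add 168.192.0.0/12 -> H2 at depth 12
  - 168.199.231.208/28 clear@28
  lookup 168.199.225.220: bits 101010001100011111100 walk d0:H0→d1:-→d2:-→d3:-→d4:-→d5:-→d6:-→d7:-→d8:-→d9:-→d10:-→d11:-→d12:H2→d13:-→d14:-→d15:-→d16:-→d17:-→d18:-→d19:-→d20:H2→d21:H2 -> H2
  add 29.49.0.0/16 -> H2 at depth 16
  add 168.199.231.0/24 -> H2 at depth 24
  add 168.199.224.0/20 -> H2 at depth 20
  lookup 172.199.176.227: bits 10101 walk d0:H0→d1:-→d2:-→d3:-→d4:-→d5:- -> H0
  - 168.199.224.0/21 clear@21
  lookup 168.199.224.25: bits 101010001100011111100 walk d0:H0→d1:-→d2:-→d3:-→d4:-→d5:-→d6:-→d7:-→d8:-→d9:-→d10:-→d11:-→d12:H2→d13:-→d14:-→d15:-→d16:-→d17:-→d18:-→d19:-→d20:H2→d21:- -> H2
  - 24.26.18.216/30 clear@30
  - 29.49.0.0/16 clear@16
  add 168.199.0.0/16 -> H1 at depth 16
  add 168.199.224.0/20 -> H3 at depth 20

== LOOKUPS ==
["H2","H0","H0","H0","H1","H2","H2","H0","H2"]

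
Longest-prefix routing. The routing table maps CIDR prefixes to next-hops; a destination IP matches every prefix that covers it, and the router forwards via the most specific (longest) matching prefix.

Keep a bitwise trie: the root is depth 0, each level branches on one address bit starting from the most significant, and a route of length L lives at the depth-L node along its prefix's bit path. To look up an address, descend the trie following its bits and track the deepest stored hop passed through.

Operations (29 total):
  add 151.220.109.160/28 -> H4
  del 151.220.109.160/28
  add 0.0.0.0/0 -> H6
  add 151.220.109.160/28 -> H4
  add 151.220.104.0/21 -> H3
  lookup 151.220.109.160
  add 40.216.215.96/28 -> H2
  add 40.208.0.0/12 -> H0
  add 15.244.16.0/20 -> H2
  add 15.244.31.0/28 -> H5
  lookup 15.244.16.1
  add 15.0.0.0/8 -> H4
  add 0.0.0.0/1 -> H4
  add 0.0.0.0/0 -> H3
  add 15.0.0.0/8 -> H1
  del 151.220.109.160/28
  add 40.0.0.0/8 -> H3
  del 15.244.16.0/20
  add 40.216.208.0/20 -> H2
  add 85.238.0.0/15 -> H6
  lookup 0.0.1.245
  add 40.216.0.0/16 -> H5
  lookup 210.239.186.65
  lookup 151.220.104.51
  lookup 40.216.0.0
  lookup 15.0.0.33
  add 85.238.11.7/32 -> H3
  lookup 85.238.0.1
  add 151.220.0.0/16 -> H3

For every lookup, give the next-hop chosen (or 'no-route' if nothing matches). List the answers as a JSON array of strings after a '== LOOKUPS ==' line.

Trace:
  add 151.220.109.160/28 -> H4 at depth 28
  - 151.220.109.160/28 clear@28
  add 0.0.0.0/0 -> H6 at depth 0
  add 151.220.109.160/28 -> H4 at depth 28
  add 151.220.104.0/21 -> H3 at depth 21
  ? 151.220.109.160  path d0:H6→d1:-→d2:-→d3:-→d4:-→d5:-→d6:-→d7:-→d8:-→d9:-→d10:-→d11:-→d12:-→d13:-→d14:-→d15:-→d16:-→d17:-→d18:-→d19:-→d20:-→d21:H3→d22:-→d23:-→d24:-→d25:-→d26:-→d27:-→d28:H4  best=H4
  add 40.216.215.96/28 -> H2 at depth 28
  add 40.208.0.0/12 -> H0 at depth 12
  add 15.244.16.0/20 -> H2 at depth 20
  add 15.244.31.0/28 -> H5 at depth 28
  ? 15.244.16.1  path d0:H6→d1:-→d2:-→d3:-→d4:-→d5:-→d6:-→d7:-→d8:-→d9:-→d10:-→d11:-→d12:-→d13:-→d14:-→d15:-→d16:-→d17:-→d18:-→d19:-→d20:H2  best=H2
  add 15.0.0.0/8 -> H4 at depth 8
  add 0.0.0.0/1 -> H4 at depth 1
  add 0.0.0.0/0 -> H3 at depth 0
  add 15.0.0.0/8 -> H1 at depth 8
  - 151.220.109.160/28 clear@28
  add 40.0.0.0/8 -> H3 at depth 8
  - 15.244.16.0/20 clear@20
  add 40.216.208.0/20 -> H2 at depth 20
  add 85.238.0.0/15 -> H6 at depth 15
  ? 0.0.1.245  path d0:H3→d1:H4→d2:-→d3:-→d4:-  best=H4
  add 40.216.0.0/16 -> H5 at depth 16
  ? 210.239.186.65  path d0:H3→d1:-  best=H3
  ? 151.220.104.51  path d0:H3→d1:-→d2:-→d3:-→d4:-→d5:-→d6:-→d7:-→d8:-→d9:-→d10:-→d11:-→d12:-→d13:-→d14:-→d15:-→d16:-→d17:-→d18:-→d19:-→d20:-→d21:H3  best=H3
  ? 40.216.0.0  path d0:H3→d1:H4→d2:-→d3:-→d4:-→d5:-→d6:-→d7:-→d8:H3→d9:-→d10:-→d11:-→d12:H0→d13:-→d14:-→d15:-→d16:H5  best=H5
  ? 15.0.0.33  path d0:H3→d1:H4→d2:-→d3:-→d4:-→d5:-→d6:-→d7:-→d8:H1  best=H1
  add 85.238.11.7/32 -> H3 at depth 32
  ? 85.238.0.1  path d0:H3→d1:H4→d2:-→d3:-→d4:-→d5:-→d6:-→d7:-→d8:-→d9:-→d10:-→d11:-→d12:-→d13:-→d14:-→d15:H6→d16:-→d17:-→d18:-→d19:-→d20:-  best=H6
  add 151.220.0.0/16 -> H3 at depth 16

== LOOKUPS ==
["H4","H2","H4","H3","H3","H5","H1","H6"]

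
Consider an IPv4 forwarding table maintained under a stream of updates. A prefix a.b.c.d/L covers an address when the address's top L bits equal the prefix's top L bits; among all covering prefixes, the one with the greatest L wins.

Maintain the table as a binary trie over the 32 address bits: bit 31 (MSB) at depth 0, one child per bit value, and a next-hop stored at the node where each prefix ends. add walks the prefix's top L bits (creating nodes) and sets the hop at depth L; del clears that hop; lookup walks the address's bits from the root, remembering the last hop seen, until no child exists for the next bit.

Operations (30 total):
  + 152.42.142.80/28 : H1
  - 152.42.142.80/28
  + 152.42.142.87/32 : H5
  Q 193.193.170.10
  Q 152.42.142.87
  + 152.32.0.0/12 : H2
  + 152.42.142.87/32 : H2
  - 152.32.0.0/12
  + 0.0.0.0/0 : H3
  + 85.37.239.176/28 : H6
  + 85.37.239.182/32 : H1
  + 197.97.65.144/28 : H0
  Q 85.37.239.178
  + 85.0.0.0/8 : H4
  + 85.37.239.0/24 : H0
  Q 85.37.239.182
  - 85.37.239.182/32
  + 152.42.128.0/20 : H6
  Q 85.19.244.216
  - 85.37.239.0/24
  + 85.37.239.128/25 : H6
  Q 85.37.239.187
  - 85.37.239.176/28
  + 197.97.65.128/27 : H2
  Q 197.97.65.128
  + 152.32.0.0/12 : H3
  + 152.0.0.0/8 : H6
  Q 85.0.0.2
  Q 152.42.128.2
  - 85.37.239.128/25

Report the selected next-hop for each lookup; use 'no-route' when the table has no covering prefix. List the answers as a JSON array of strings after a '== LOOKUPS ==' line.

Apply in order:
  + 152.42.142.80/28 (H1) depth=28
  del 152.42.142.80/28 (clear depth 28)
  + 152.42.142.87/32 (H5) depth=32
  Q 193.193.170.10: descend 1 ; hops seen [∅] ; pick no-route
  Q 152.42.142.87: descend 10011000001010101000111001010111 ; hops seen [H5] ; pick H5
  + 152.32.0.0/12 (H2) depth=12
  + 152.42.142.87/32 (H2) depth=32
  del 152.32.0.0/12 (clear depth 12)
  + 0.0.0.0/0 (H3) depth=0
  + 85.37.239.176/28 (H6) depth=28
  + 85.37.239.182/32 (H1) depth=32
  + 197.97.65.144/28 (H0) depth=28
  Q 85.37.239.178: descend 01010101001001011110111110110 ; hops seen [H3,H6] ; pick H6
  + 85.0.0.0/8 (H4) depth=8
  + 85.37.239.0/24 (H0) depth=24
  Q 85.37.239.182: descend 01010101001001011110111110110110 ; hops seen [H3,H4,H0,H6,H1] ; pick H1
  del 85.37.239.182/32 (clear depth 32)
  + 152.42.128.0/20 (H6) depth=20
  Q 85.19.244.216: descend 0101010100 ; hops seen [H3,H4] ; pick H4
  del 85.37.239.0/24 (clear depth 24)
  + 85.37.239.128/25 (H6) depth=25
  Q 85.37.239.187: descend 0101010100100101111011111011 ; hops seen [H3,H4,H6,H6] ; pick H6
  del 85.37.239.176/28 (clear depth 28)
  + 197.97.65.128/27 (H2) depth=27
  Q 197.97.65.128: descend 110001010110000101000001100 ; hops seen [H3,H2] ; pick H2
  + 152.32.0.0/12 (H3) depth=12
  + 152.0.0.0/8 (H6) depth=8
  Q 85.0.0.2: descend 0101010100 ; hops seen [H3,H4] ; pick H4
  Q 152.42.128.2: descend 10011000001010101000 ; hops seen [H3,H6,H3,H6] ; pick H6
  del 85.37.239.128/25 (clear depth 25)

== LOOKUPS ==
["no-route","H5","H6","H1","H4","H6","H2","H4","H6"]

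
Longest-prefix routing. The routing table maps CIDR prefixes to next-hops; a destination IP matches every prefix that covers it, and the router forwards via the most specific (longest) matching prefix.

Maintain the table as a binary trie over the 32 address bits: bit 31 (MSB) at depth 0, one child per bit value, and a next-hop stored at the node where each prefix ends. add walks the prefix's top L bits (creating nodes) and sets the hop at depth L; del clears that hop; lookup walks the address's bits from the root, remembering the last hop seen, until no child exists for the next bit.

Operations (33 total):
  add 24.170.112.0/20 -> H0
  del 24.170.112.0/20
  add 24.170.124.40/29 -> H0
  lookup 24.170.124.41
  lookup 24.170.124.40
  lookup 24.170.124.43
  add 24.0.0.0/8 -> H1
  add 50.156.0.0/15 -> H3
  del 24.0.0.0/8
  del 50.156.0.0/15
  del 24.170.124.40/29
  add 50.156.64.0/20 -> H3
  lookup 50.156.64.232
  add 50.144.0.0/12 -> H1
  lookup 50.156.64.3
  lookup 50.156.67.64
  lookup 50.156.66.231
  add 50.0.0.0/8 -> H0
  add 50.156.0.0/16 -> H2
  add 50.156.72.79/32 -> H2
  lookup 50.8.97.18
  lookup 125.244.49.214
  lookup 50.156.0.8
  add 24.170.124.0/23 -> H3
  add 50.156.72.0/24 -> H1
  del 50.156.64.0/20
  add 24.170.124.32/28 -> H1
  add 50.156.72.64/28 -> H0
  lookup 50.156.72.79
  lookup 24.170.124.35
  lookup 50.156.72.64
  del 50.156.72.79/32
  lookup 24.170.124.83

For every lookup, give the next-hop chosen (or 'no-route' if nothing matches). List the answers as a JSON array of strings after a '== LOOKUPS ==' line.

Apply in order:
  + 24.170.112.0/20 (H0) depth=20
  del 24.170.112.0/20 (clear depth 20)
  + 24.170.124.40/29 (H0) depth=29
  ? 24.170.124.41  path d0:-→d1:-→d2:-→d3:-→d4:-→d5:-→d6:-→d7:-→d8:-→d9:-→d10:-→d11:-→d12:-→d13:-→d14:-→d15:-→d16:-→d17:-→d18:-→d19:-→d20:-→d21:-→d22:-→d23:-→d24:-→d25:-→d26:-→d27:-→d28:-→d29:H0  best=H0
  ? 24.170.124.40  path d0:-→d1:-→d2:-→d3:-→d4:-→d5:-→d6:-→d7:-→d8:-→d9:-→d10:-→d11:-→d12:-→d13:-→d14:-→d15:-→d16:-→d17:-→d18:-→d19:-→d20:-→d21:-→d22:-→d23:-→d24:-→d25:-→d26:-→d27:-→d28:-→d29:H0  best=H0
  ? 24.170.124.43  path d0:-→d1:-→d2:-→d3:-→d4:-→d5:-→d6:-→d7:-→d8:-→d9:-→d10:-→d11:-→d12:-→d13:-→d14:-→d15:-→d16:-→d17:-→d18:-→d19:-→d20:-→d21:-→d22:-→d23:-→d24:-→d25:-→d26:-→d27:-→d28:-→d29:H0  best=H0
  + 24.0.0.0/8 (H1) depth=8
  + 50.156.0.0/15 (H3) depth=15
  del 24.0.0.0/8 (clear depth 8)
  del 50.156.0.0/15 (clear depth 15)
  del 24.170.124.40/29 (clear depth 29)
  + 50.156.64.0/20 (H3) depth=20
  ? 50.156.64.232  path d0:-→d1:-→d2:-→d3:-→d4:-→d5:-→d6:-→d7:-→d8:-→d9:-→d10:-→d11:-→d12:-→d13:-→d14:-→d15:-→d16:-→d17:-→d18:-→d19:-→d20:H3  best=H3
  + 50.144.0.0/12 (H1) depth=12
  ? 50.156.64.3  path d0:-→d1:-→d2:-→d3:-→d4:-→d5:-→d6:-→d7:-→d8:-→d9:-→d10:-→d11:-→d12:H1→d13:-→d14:-→d15:-→d16:-→d17:-→d18:-→d19:-→d20:H3  best=H3
  ? 50.156.67.64  path d0:-→d1:-→d2:-→d3:-→d4:-→d5:-→d6:-→d7:-→d8:-→d9:-→d10:-→d11:-→d12:H1→d13:-→d14:-→d15:-→d16:-→d17:-→d18:-→d19:-→d20:H3  best=H3
  ? 50.156.66.231  path d0:-→d1:-→d2:-→d3:-→d4:-→d5:-→d6:-→d7:-→d8:-→d9:-→d10:-→d11:-→d12:H1→d13:-→d14:-→d15:-→d16:-→d17:-→d18:-→d19:-→d20:H3  best=H3
  + 50.0.0.0/8 (H0) depth=8
  + 50.156.0.0/16 (H2) depth=16
  + 50.156.72.79/32 (H2) depth=32
  ? 50.8.97.18  path d0:-→d1:-→d2:-→d3:-→d4:-→d5:-→d6:-→d7:-→d8:H0  best=H0
  ? 125.244.49.214  path d0:-→d1:-  best=no-route
  ? 50.156.0.8  path d0:-→d1:-→d2:-→d3:-→d4:-→d5:-→d6:-→d7:-→d8:H0→d9:-→d10:-→d11:-→d12:H1→d13:-→d14:-→d15:-→d16:H2→d17:-  best=H2
  + 24.170.124.0/23 (H3) depth=23
  + 50.156.72.0/24 (H1) depth=24
  del 50.156.64.0/20 (clear depth 20)
  + 24.170.124.32/28 (H1) depth=28
  + 50.156.72.64/28 (H0) depth=28
  ? 50.156.72.79  path d0:-→d1:-→d2:-→d3:-→d4:-→d5:-→d6:-→d7:-→d8:H0→d9:-→d10:-→d11:-→d12:H1→d13:-→d14:-→d15:-→d16:H2→d17:-→d18:-→d19:-→d20:-→d21:-→d22:-→d23:-→d24:H1→d25:-→d26:-→d27:-→d28:H0→d29:-→d30:-→d31:-→d32:H2  best=H2
  ? 24.170.124.35  path d0:-→d1:-→d2:-→d3:-→d4:-→d5:-→d6:-→d7:-→d8:-→d9:-→d10:-→d11:-→d12:-→d13:-→d14:-→d15:-→d16:-→d17:-→d18:-→d19:-→d20:-→d21:-→d22:-→d23:H3→d24:-→d25:-→d26:-→d27:-→d28:H1  best=H1
  ? 50.156.72.64  path d0:-→d1:-→d2:-→d3:-→d4:-→d5:-→d6:-→d7:-→d8:H0→d9:-→d10:-→d11:-→d12:H1→d13:-→d14:-→d15:-→d16:H2→d17:-→d18:-→d19:-→d20:-→d21:-→d22:-→d23:-→d24:H1→d25:-→d26:-→d27:-→d28:H0  best=H0
  del 50.156.72.79/32 (clear depth 32)
  ? 24.170.124.83  path d0:-→d1:-→d2:-→d3:-→d4:-→d5:-→d6:-→d7:-→d8:-→d9:-→d10:-→d11:-→d12:-→d13:-→d14:-→d15:-→d16:-→d17:-→d18:-→d19:-→d20:-→d21:-→d22:-→d23:H3→d24:-→d25:-  best=H3

== LOOKUPS ==
["H0","H0","H0","H3","H3","H3","H3","H0","no-route","H2","H2","H1","H0","H3"]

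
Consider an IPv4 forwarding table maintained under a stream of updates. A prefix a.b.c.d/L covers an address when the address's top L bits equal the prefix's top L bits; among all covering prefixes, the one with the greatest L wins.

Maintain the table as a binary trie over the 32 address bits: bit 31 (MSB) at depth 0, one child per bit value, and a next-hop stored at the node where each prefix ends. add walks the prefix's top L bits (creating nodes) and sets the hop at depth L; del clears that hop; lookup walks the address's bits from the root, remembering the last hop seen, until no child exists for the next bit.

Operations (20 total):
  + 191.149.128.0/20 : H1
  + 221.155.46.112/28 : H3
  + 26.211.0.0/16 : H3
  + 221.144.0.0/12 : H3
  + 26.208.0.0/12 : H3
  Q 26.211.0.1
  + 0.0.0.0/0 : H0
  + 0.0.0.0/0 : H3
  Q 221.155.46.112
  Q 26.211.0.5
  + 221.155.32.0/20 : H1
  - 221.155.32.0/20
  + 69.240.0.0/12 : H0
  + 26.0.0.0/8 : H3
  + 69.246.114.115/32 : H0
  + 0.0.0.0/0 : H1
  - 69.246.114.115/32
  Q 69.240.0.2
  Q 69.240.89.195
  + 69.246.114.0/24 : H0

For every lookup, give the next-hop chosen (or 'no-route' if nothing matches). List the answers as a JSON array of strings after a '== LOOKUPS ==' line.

Trace:
  add 191.149.128.0/20 -> H1 at depth 20
  add 221.155.46.112/28 -> H3 at depth 28
  add 26.211.0.0/16 -> H3 at depth 16
  add 221.144.0.0/12 -> H3 at depth 12
  add 26.208.0.0/12 -> H3 at depth 12
  Q 26.211.0.1: descend 0001101011010011 ; hops seen [H3,H3] ; pick H3
  add 0.0.0.0/0 -> H0 at depth 0
  add 0.0.0.0/0 -> H3 at depth 0
  Q 221.155.46.112: descend 1101110110011011001011100111 ; hops seen [H3,H3,H3] ; pick H3
  Q 26.211.0.5: descend 0001101011010011 ; hops seen [H3,H3,H3] ; pick H3
  add 221.155.32.0/20 -> H1 at depth 20
  del 221.155.32.0/20 (clear depth 20)
  add 69.240.0.0/12 -> H0 at depth 12
  add 26.0.0.0/8 -> H3 at depth 8
  add 69.246.114.115/32 -> H0 at depth 32
  add 0.0.0.0/0 -> H1 at depth 0
  del 69.246.114.115/32 (clear depth 32)
  Q 69.240.0.2: descend 0100010111110 ; hops seen [H1,H0] ; pick H0
  Q 69.240.89.195: descend 0100010111110 ; hops seen [H1,H0] ; pick H0
  add 69.246.114.0/24 -> H0 at depth 24

== LOOKUPS ==
["H3","H3","H3","H0","H0"]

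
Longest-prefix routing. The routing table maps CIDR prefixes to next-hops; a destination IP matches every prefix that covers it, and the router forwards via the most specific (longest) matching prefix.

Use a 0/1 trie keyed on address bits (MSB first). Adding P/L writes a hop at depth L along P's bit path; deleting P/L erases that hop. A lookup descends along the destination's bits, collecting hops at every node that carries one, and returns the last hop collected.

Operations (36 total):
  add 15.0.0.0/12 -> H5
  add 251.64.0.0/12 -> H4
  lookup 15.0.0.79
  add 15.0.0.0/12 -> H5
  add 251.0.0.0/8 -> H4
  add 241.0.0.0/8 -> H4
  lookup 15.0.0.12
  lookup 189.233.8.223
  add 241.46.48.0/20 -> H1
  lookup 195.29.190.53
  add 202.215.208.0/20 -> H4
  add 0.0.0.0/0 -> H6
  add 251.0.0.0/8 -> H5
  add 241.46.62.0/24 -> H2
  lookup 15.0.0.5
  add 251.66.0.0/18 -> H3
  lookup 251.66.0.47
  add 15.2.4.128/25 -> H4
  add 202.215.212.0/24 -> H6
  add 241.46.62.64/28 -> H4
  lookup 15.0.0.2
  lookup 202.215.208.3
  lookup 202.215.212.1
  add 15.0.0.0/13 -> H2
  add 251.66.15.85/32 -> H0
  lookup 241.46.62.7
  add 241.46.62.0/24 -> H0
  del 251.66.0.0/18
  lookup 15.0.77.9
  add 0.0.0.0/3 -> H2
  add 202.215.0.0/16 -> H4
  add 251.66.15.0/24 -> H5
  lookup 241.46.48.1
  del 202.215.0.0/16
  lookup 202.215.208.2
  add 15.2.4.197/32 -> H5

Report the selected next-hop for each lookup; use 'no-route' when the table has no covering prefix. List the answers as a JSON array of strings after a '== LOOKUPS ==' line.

Trace:
  + 15.0.0.0/12 (H5) depth=12
  + 251.64.0.0/12 (H4) depth=12
  lookup 15.0.0.79: bits 000011110000 walk d0:-→d1:-→d2:-→d3:-→d4:-→d5:-→d6:-→d7:-→d8:-→d9:-→d10:-→d11:-→d12:H5 -> H5
  + 15.0.0.0/12 (H5) depth=12
  + 251.0.0.0/8 (H4) depth=8
  + 241.0.0.0/8 (H4) depth=8
  lookup 15.0.0.12: bits 000011110000 walk d0:-→d1:-→d2:-→d3:-→d4:-→d5:-→d6:-→d7:-→d8:-→d9:-→d10:-→d11:-→d12:H5 -> H5
  lookup 189.233.8.223: bits 1 walk d0:-→d1:- -> no-route
  + 241.46.48.0/20 (H1) depth=20
  lookup 195.29.190.53: bits 11 walk d0:-→d1:-→d2:- -> no-route
  + 202.215.208.0/20 (H4) depth=20
  + 0.0.0.0/0 (H6) depth=0
  + 251.0.0.0/8 (H5) depth=8
  + 241.46.62.0/24 (H2) depth=24
  lookup 15.0.0.5: bits 000011110000 walk d0:H6→d1:-→d2:-→d3:-→d4:-→d5:-→d6:-→d7:-→d8:-→d9:-→d10:-→d11:-→d12:H5 -> H5
  + 251.66.0.0/18 (H3) depth=18
  lookup 251.66.0.47: bits 111110110100001000 walk d0:H6→d1:-→d2:-→d3:-→d4:-→d5:-→d6:-→d7:-→d8:H5→d9:-→d10:-→d11:-→d12:H4→d13:-→d14:-→d15:-→d16:-→d17:-→d18:H3 -> H3
  + 15.2.4.128/25 (H4) depth=25
  + 202.215.212.0/24 (H6) depth=24
  + 241.46.62.64/28 (H4) depth=28
  lookup 15.0.0.2: bits 00001111000000 walk d0:H6→d1:-→d2:-→d3:-→d4:-→d5:-→d6:-→d7:-→d8:-→d9:-→d10:-→d11:-→d12:H5→d13:-→d14:- -> H5
  lookup 202.215.208.3: bits 110010101101011111010 walk d0:H6→d1:-→d2:-→d3:-→d4:-→d5:-→d6:-→d7:-→d8:-→d9:-→d10:-→d11:-→d12:-→d13:-→d14:-→d15:-→d16:-→d17:-→d18:-→d19:-→d20:H4→d21:- -> H4
  lookup 202.215.212.1: bits 110010101101011111010100 walk d0:H6→d1:-→d2:-→d3:-→d4:-→d5:-→d6:-→d7:-→d8:-→d9:-→d10:-→d11:-→d12:-→d13:-→d14:-→d15:-→d16:-→d17:-→d18:-→d19:-→d20:H4→d21:-→d22:-→d23:-→d24:H6 -> H6
  + 15.0.0.0/13 (H2) depth=13
  + 251.66.15.85/32 (H0) depth=32
  lookup 241.46.62.7: bits 1111000100101110001111100 walk d0:H6→d1:-→d2:-→d3:-→d4:-→d5:-→d6:-→d7:-→d8:H4→d9:-→d10:-→d11:-→d12:-→d13:-→d14:-→d15:-→d16:-→d17:-→d18:-→d19:-→d20:H1→d21:-→d22:-→d23:-→d24:H2→d25:- -> H2
  + 241.46.62.0/24 (H0) depth=24
  - 251.66.0.0/18 clear@18
  lookup 15.0.77.9: bits 00001111000000 walk d0:H6→d1:-→d2:-→d3:-→d4:-→d5:-→d6:-→d7:-→d8:-→d9:-→d10:-→d11:-→d12:H5→d13:H2→d14:- -> H2
  + 0.0.0.0/3 (H2) depth=3
  + 202.215.0.0/16 (H4) depth=16
  + 251.66.15.0/24 (H5) depth=24
  lookup 241.46.48.1: bits 11110001001011100011 walk d0:H6→d1:-→d2:-→d3:-→d4:-→d5:-→d6:-→d7:-→d8:H4→d9:-→d10:-→d11:-→d12:-→d13:-→d14:-→d15:-→d16:-→d17:-→d18:-→d19:-→d20:H1 -> H1
  - 202.215.0.0/16 clear@16
  lookup 202.215.208.2: bits 110010101101011111010 walk d0:H6→d1:-→d2:-→d3:-→d4:-→d5:-→d6:-→d7:-→d8:-→d9:-→d10:-→d11:-→d12:-→d13:-→d14:-→d15:-→d16:-→d17:-→d18:-→d19:-→d20:H4→d21:- -> H4
  + 15.2.4.197/32 (H5) depth=32

== LOOKUPS ==
["H5","H5","no-route","no-route","H5","H3","H5","H4","H6","H2","H2","H1","H4"]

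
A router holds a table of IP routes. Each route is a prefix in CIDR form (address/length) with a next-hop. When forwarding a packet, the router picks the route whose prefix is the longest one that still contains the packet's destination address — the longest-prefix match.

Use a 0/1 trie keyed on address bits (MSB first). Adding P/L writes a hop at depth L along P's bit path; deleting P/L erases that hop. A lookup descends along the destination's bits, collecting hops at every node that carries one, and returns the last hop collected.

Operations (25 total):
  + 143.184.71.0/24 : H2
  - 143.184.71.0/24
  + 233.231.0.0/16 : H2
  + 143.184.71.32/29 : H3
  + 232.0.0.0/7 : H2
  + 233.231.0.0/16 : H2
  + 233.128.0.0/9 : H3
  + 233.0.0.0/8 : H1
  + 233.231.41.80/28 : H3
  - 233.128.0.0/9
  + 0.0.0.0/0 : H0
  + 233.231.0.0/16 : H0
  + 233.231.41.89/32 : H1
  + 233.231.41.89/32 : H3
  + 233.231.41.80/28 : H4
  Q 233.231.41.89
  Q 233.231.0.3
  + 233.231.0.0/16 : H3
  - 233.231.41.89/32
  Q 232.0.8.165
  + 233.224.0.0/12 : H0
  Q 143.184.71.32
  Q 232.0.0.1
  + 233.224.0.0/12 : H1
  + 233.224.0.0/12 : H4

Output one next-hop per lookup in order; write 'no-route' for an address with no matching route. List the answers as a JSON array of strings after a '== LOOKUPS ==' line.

Process each operation:
  + 143.184.71.0/24 (H2) depth=24
  del 143.184.71.0/24 (clear depth 24)
  + 233.231.0.0/16 (H2) depth=16
  + 143.184.71.32/29 (H3) depth=29
  + 232.0.0.0/7 (H2) depth=7
  + 233.231.0.0/16 (H2) depth=16
  + 233.128.0.0/9 (H3) depth=9
  + 233.0.0.0/8 (H1) depth=8
  + 233.231.41.80/28 (H3) depth=28
  del 233.128.0.0/9 (clear depth 9)
  + 0.0.0.0/0 (H0) depth=0
  + 233.231.0.0/16 (H0) depth=16
  + 233.231.41.89/32 (H1) depth=32
  + 233.231.41.89/32 (H3) depth=32
  + 233.231.41.80/28 (H4) depth=28
  lookup 233.231.41.89: bits 11101001111001110010100101011001 walk d0:H0→d1:-→d2:-→d3:-→d4:-→d5:-→d6:-→d7:H2→d8:H1→d9:-→d10:-→d11:-→d12:-→d13:-→d14:-→d15:-→d16:H0→d17:-→d18:-→d19:-→d20:-→d21:-→d22:-→d23:-→d24:-→d25:-→d26:-→d27:-→d28:H4→d29:-→d30:-→d31:-→d32:H3 -> H3
  lookup 233.231.0.3: bits 111010011110011100 walk d0:H0→d1:-→d2:-→d3:-→d4:-→d5:-→d6:-→d7:H2→d8:H1→d9:-→d10:-→d11:-→d12:-→d13:-→d14:-→d15:-→d16:H0→d17:-→d18:- -> H0
  + 233.231.0.0/16 (H3) depth=16
  del 233.231.41.89/32 (clear depth 32)
  lookup 232.0.8.165: bits 1110100 walk d0:H0→d1:-→d2:-→d3:-→d4:-→d5:-→d6:-→d7:H2 -> H2
  + 233.224.0.0/12 (H0) depth=12
  lookup 143.184.71.32: bits 10001111101110000100011100100 walk d0:H0→d1:-→d2:-→d3:-→d4:-→d5:-→d6:-→d7:-→d8:-→d9:-→d10:-→d11:-→d12:-→d13:-→d14:-→d15:-→d16:-→d17:-→d18:-→d19:-→d20:-→d21:-→d22:-→d23:-→d24:-→d25:-→d26:-→d27:-→d28:-→d29:H3 -> H3
  lookup 232.0.0.1: bits 1110100 walk d0:H0→d1:-→d2:-→d3:-→d4:-→d5:-→d6:-→d7:H2 -> H2
  + 233.224.0.0/12 (H1) depth=12
  + 233.224.0.0/12 (H4) depth=12

== LOOKUPS ==
["H3","H0","H2","H3","H2"]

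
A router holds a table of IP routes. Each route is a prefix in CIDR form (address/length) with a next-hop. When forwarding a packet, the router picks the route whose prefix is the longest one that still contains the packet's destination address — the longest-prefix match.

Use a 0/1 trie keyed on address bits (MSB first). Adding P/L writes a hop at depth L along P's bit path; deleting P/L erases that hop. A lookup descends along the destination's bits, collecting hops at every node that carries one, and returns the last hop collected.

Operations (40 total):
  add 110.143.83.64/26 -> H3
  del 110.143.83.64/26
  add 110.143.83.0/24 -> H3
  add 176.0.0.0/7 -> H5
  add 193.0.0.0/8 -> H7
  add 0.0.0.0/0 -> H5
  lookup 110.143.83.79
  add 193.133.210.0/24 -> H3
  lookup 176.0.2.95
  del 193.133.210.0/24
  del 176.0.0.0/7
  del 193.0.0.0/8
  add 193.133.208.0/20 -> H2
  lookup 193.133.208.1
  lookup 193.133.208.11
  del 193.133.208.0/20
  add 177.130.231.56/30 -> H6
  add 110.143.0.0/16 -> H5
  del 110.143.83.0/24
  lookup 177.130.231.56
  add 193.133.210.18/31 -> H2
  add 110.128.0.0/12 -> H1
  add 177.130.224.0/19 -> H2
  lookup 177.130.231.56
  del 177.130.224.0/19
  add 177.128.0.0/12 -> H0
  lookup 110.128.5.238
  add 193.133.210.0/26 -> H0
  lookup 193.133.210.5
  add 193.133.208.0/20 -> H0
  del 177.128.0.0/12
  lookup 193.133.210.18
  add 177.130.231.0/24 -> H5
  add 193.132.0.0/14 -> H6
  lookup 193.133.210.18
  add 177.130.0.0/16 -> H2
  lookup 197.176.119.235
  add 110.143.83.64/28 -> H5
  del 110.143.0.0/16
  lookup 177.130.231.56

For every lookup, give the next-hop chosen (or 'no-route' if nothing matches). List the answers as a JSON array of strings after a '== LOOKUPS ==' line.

Process each operation:
  + 110.143.83.64/26 (H3) depth=26
  del 110.143.83.64/26 (clear depth 26)
  + 110.143.83.0/24 (H3) depth=24
  + 176.0.0.0/7 (H5) depth=7
  + 193.0.0.0/8 (H7) depth=8
  + 0.0.0.0/0 (H5) depth=0
  lookup 110.143.83.79: bits 01101110100011110101001101 walk d0:H5→d1:-→d2:-→d3:-→d4:-→d5:-→d6:-→d7:-→d8:-→d9:-→d10:-→d11:-→d12:-→d13:-→d14:-→d15:-→d16:-→d17:-→d18:-→d19:-→d20:-→d21:-→d22:-→d23:-→d24:H3→d25:-→d26:- -> H3
  + 193.133.210.0/24 (H3) depth=24
  lookup 176.0.2.95: bits 1011000 walk d0:H5→d1:-→d2:-→d3:-→d4:-→d5:-→d6:-→d7:H5 -> H5
  del 193.133.210.0/24 (clear depth 24)
  del 176.0.0.0/7 (clear depth 7)
  del 193.0.0.0/8 (clear depth 8)
  + 193.133.208.0/20 (H2) depth=20
  lookup 193.133.208.1: bits 1100000110000101110100 walk d0:H5→d1:-→d2:-→d3:-→d4:-→d5:-→d6:-→d7:-→d8:-→d9:-→d10:-→d11:-→d12:-→d13:-→d14:-→d15:-→d16:-→d17:-→d18:-→d19:-→d20:H2→d21:-→d22:- -> H2
  lookup 193.133.208.11: bits 1100000110000101110100 walk d0:H5→d1:-→d2:-→d3:-→d4:-→d5:-→d6:-→d7:-→d8:-→d9:-→d10:-→d11:-→d12:-→d13:-→d14:-→d15:-→d16:-→d17:-→d18:-→d19:-→d20:H2→d21:-→d22:- -> H2
  del 193.133.208.0/20 (clear depth 20)
  + 177.130.231.56/30 (H6) depth=30
  + 110.143.0.0/16 (H5) depth=16
  del 110.143.83.0/24 (clear depth 24)
  lookup 177.130.231.56: bits 101100011000001011100111001110 walk d0:H5→d1:-→d2:-→d3:-→d4:-→d5:-→d6:-→d7:-→d8:-→d9:-→d10:-→d11:-→d12:-→d13:-→d14:-→d15:-→d16:-→d17:-→d18:-→d19:-→d20:-→d21:-→d22:-→d23:-→d24:-→d25:-→d26:-→d27:-→d28:-→d29:-→d30:H6 -> H6
  + 193.133.210.18/31 (H2) depth=31
  + 110.128.0.0/12 (H1) depth=12
  + 177.130.224.0/19 (H2) depth=19
  lookup 177.130.231.56: bits 101100011000001011100111001110 walk d0:H5→d1:-→d2:-→d3:-→d4:-→d5:-→d6:-→d7:-→d8:-→d9:-→d10:-→d11:-→d12:-→d13:-→d14:-→d15:-→d16:-→d17:-→d18:-→d19:H2→d20:-→d21:-→d22:-→d23:-→d24:-→d25:-→d26:-→d27:-→d28:-→d29:-→d30:H6 -> H6
  del 177.130.224.0/19 (clear depth 19)
  + 177.128.0.0/12 (H0) depth=12
  lookup 110.128.5.238: bits 011011101000 walk d0:H5→d1:-→d2:-→d3:-→d4:-→d5:-→d6:-→d7:-→d8:-→d9:-→d10:-→d11:-→d12:H1 -> H1
  + 193.133.210.0/26 (H0) depth=26
  lookup 193.133.210.5: bits 110000011000010111010010000 walk d0:H5→d1:-→d2:-→d3:-→d4:-→d5:-→d6:-→d7:-→d8:-→d9:-→d10:-→d11:-→d12:-→d13:-→d14:-→d15:-→d16:-→d17:-→d18:-→d19:-→d20:-→d21:-→d22:-→d23:-→d24:-→d25:-→d26:H0→d27:- -> H0
  + 193.133.208.0/20 (H0) depth=20
  del 177.128.0.0/12 (clear depth 12)
  lookup 193.133.210.18: bits 1100000110000101110100100001001 walk d0:H5→d1:-→d2:-→d3:-→d4:-→d5:-→d6:-→d7:-→d8:-→d9:-→d10:-→d11:-→d12:-→d13:-→d14:-→d15:-→d16:-→d17:-→d18:-→d19:-→d20:H0→d21:-→d22:-→d23:-→d24:-→d25:-→d26:H0→d27:-→d28:-→d29:-→d30:-→d31:H2 -> H2
  + 177.130.231.0/24 (H5) depth=24
  + 193.132.0.0/14 (H6) depth=14
  lookup 193.133.210.18: bits 1100000110000101110100100001001 walk d0:H5→d1:-→d2:-→d3:-→d4:-→d5:-→d6:-→d7:-→d8:-→d9:-→d10:-→d11:-→d12:-→d13:-→d14:H6→d15:-→d16:-→d17:-→d18:-→d19:-→d20:H0→d21:-→d22:-→d23:-→d24:-→d25:-→d26:H0→d27:-→d28:-→d29:-→d30:-→d31:H2 -> H2
  + 177.130.0.0/16 (H2) depth=16
  lookup 197.176.119.235: bits 11000 walk d0:H5→d1:-→d2:-→d3:-→d4:-→d5:- -> H5
  + 110.143.83.64/28 (H5) depth=28
  del 110.143.0.0/16 (clear depth 16)
  lookup 177.130.231.56: bits 101100011000001011100111001110 walk d0:H5→d1:-→d2:-→d3:-→d4:-→d5:-→d6:-→d7:-→d8:-→d9:-→d10:-→d11:-→d12:-→d13:-→d14:-→d15:-→d16:H2→d17:-→d18:-→d19:-→d20:-→d21:-→d22:-→d23:-→d24:H5→d25:-→d26:-→d27:-→d28:-→d29:-→d30:H6 -> H6

== LOOKUPS ==
["H3","H5","H2","H2","H6","H6","H1","H0","H2","H2","H5","H6"]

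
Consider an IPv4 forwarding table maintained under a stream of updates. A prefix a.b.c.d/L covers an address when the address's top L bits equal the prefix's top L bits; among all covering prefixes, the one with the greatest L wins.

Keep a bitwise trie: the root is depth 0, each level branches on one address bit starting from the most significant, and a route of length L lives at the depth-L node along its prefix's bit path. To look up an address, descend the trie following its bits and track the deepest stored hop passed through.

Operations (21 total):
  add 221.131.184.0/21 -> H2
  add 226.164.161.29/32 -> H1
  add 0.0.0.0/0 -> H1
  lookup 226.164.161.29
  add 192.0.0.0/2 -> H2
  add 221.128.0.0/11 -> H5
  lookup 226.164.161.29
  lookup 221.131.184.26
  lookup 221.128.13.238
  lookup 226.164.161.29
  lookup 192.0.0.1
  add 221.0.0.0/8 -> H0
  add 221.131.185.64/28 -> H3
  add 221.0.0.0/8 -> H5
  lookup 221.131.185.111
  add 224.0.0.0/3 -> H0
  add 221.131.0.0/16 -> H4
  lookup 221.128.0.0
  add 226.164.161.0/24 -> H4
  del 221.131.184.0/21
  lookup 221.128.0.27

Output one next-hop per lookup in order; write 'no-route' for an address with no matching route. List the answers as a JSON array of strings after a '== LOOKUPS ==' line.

Apply in order:
  add 221.131.184.0/21 -> H2 at depth 21
  add 226.164.161.29/32 -> H1 at depth 32
  add 0.0.0.0/0 -> H1 at depth 0
  lookup 226.164.161.29: bits 11100010101001001010000100011101 walk d0:H1→d1:-→d2:-→d3:-→d4:-→d5:-→d6:-→d7:-→d8:-→d9:-→d10:-→d11:-→d12:-→d13:-→d14:-→d15:-→d16:-→d17:-→d18:-→d19:-→d20:-→d21:-→d22:-→d23:-→d24:-→d25:-→d26:-→d27:-→d28:-→d29:-→d30:-→d31:-→d32:H1 -> H1
  add 192.0.0.0/2 -> H2 at depth 2
  add 221.128.0.0/11 -> H5 at depth 11
  lookup 226.164.161.29: bits 11100010101001001010000100011101 walk d0:H1→d1:-→d2:H2→d3:-→d4:-→d5:-→d6:-→d7:-→d8:-→d9:-→d10:-→d11:-→d12:-→d13:-→d14:-→d15:-→d16:-→d17:-→d18:-→d19:-→d20:-→d21:-→d22:-→d23:-→d24:-→d25:-→d26:-→d27:-→d28:-→d29:-→d30:-→d31:-→d32:H1 -> H1
  lookup 221.131.184.26: bits 110111011000001110111 walk d0:H1→d1:-→d2:H2→d3:-→d4:-→d5:-→d6:-→d7:-→d8:-→d9:-→d10:-→d11:H5→d12:-→d13:-→d14:-→d15:-→d16:-→d17:-→d18:-→d19:-→d20:-→d21:H2 -> H2
  lookup 221.128.13.238: bits 11011101100000 walk d0:H1→d1:-→d2:H2→d3:-→d4:-→d5:-→d6:-→d7:-→d8:-→d9:-→d10:-→d11:H5→d12:-→d13:-→d14:- -> H5
  lookup 226.164.161.29: bits 11100010101001001010000100011101 walk d0:H1→d1:-→d2:H2→d3:-→d4:-→d5:-→d6:-→d7:-→d8:-→d9:-→d10:-→d11:-→d12:-→d13:-→d14:-→d15:-→d16:-→d17:-→d18:-→d19:-→d20:-→d21:-→d22:-→d23:-→d24:-→d25:-→d26:-→d27:-→d28:-→d29:-→d30:-→d31:-→d32:H1 -> H1
  lookup 192.0.0.1: bits 110 walk d0:H1→d1:-→d2:H2→d3:- -> H2
  add 221.0.0.0/8 -> H0 at depth 8
  add 221.131.185.64/28 -> H3 at depth 28
  add 221.0.0.0/8 -> H5 at depth 8
  lookup 221.131.185.111: bits 11011101100000111011100101 walk d0:H1→d1:-→d2:H2→d3:-→d4:-→d5:-→d6:-→d7:-→d8:H5→d9:-→d10:-→d11:H5→d12:-→d13:-→d14:-→d15:-→d16:-→d17:-→d18:-→d19:-→d20:-→d21:H2→d22:-→d23:-→d24:-→d25:-→d26:- -> H2
  add 224.0.0.0/3 -> H0 at depth 3
  add 221.131.0.0/16 -> H4 at depth 16
  lookup 221.128.0.0: bits 11011101100000 walk d0:H1→d1:-→d2:H2→d3:-→d4:-→d5:-→d6:-→d7:-→d8:H5→d9:-→d10:-→d11:H5→d12:-→d13:-→d14:- -> H5
  add 226.164.161.0/24 -> H4 at depth 24
  del 221.131.184.0/21 (clear depth 21)
  lookup 221.128.0.27: bits 11011101100000 walk d0:H1→d1:-→d2:H2→d3:-→d4:-→d5:-→d6:-→d7:-→d8:H5→d9:-→d10:-→d11:H5→d12:-→d13:-→d14:- -> H5

== LOOKUPS ==
["H1","H1","H2","H5","H1","H2","H2","H5","H5"]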